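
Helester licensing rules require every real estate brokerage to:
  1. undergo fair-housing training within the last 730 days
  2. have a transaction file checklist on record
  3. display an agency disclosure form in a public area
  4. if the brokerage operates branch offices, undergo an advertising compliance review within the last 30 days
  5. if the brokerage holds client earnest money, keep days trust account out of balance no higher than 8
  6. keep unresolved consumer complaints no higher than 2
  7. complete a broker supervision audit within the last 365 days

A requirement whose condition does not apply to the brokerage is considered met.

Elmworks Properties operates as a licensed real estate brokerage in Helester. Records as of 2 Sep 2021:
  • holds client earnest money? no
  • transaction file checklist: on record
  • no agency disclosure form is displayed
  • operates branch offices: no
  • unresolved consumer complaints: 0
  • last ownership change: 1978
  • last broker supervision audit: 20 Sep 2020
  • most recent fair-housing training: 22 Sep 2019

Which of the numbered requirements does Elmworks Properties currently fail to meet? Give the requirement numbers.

3

1. fair-housing training 711 days ago vs limit 730 → met
2. transaction file checklist present → met
3. agency disclosure form absent → not met
4. condition 'operates branch offices' does not hold → requirement n/a → met
5. condition 'holds client earnest money' does not hold → requirement n/a → met
6. unresolved consumer complaints 0 ≤ 2 → met
7. broker supervision audit 347 days ago vs limit 365 → met
Not met: 3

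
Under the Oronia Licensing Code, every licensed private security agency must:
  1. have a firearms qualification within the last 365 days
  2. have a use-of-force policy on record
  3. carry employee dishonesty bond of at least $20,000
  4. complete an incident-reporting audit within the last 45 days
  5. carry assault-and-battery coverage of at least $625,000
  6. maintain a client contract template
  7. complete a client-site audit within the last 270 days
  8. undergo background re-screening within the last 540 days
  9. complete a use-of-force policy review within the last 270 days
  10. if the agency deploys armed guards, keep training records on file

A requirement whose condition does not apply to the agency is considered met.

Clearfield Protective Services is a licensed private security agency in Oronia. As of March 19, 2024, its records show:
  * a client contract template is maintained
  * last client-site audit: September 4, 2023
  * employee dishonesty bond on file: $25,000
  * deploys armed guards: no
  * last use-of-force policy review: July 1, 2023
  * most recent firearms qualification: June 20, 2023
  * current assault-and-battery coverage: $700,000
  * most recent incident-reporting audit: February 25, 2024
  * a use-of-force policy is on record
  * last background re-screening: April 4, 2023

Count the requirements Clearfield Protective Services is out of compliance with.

1. firearms qualification 273 days ago vs limit 365 → met
2. use-of-force policy present → met
3. employee dishonesty bond $25,000 ≥ $20,000 → met
4. incident-reporting audit 23 days ago vs limit 45 → met
5. assault-and-battery coverage $700,000 ≥ $625,000 → met
6. client contract template present → met
7. client-site audit 197 days ago vs limit 270 → met
8. background re-screening 350 days ago vs limit 540 → met
9. use-of-force policy review 262 days ago vs limit 270 → met
10. condition 'deploys armed guards' does not hold → requirement n/a → met
Not met: 0 of 10

0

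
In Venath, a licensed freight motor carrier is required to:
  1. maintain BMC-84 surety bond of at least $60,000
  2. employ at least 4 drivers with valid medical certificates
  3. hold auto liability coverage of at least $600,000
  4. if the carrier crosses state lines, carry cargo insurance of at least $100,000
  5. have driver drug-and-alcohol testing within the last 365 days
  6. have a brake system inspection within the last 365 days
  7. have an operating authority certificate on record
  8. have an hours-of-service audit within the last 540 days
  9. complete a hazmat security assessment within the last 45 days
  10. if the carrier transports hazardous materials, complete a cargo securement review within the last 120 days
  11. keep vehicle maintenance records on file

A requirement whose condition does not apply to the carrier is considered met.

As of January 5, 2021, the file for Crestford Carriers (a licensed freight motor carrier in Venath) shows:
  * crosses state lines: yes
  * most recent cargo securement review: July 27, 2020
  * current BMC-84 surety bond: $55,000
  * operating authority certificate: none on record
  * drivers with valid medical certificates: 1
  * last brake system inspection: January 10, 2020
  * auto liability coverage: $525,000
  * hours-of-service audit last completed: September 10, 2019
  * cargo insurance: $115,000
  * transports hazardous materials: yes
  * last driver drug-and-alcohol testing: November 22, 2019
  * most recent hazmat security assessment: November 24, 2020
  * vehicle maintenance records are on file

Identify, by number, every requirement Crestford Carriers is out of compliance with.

1. BMC-84 surety bond $55,000 < $60,000 → not met
2. drivers with valid medical certificates 1 < 4 → not met
3. auto liability coverage $525,000 < $600,000 → not met
4. condition 'crosses state lines' holds; cargo insurance $115,000 ≥ $100,000 → met
5. driver drug-and-alcohol testing 410 days ago vs limit 365 → not met
6. brake system inspection 361 days ago vs limit 365 → met
7. operating authority certificate absent → not met
8. hours-of-service audit 483 days ago vs limit 540 → met
9. hazmat security assessment 42 days ago vs limit 45 → met
10. condition 'transports hazardous materials' holds; cargo securement review 162 days ago vs limit 120 → not met
11. vehicle maintenance records present → met
Not met: 1, 2, 3, 5, 7, 10

1, 2, 3, 5, 7, 10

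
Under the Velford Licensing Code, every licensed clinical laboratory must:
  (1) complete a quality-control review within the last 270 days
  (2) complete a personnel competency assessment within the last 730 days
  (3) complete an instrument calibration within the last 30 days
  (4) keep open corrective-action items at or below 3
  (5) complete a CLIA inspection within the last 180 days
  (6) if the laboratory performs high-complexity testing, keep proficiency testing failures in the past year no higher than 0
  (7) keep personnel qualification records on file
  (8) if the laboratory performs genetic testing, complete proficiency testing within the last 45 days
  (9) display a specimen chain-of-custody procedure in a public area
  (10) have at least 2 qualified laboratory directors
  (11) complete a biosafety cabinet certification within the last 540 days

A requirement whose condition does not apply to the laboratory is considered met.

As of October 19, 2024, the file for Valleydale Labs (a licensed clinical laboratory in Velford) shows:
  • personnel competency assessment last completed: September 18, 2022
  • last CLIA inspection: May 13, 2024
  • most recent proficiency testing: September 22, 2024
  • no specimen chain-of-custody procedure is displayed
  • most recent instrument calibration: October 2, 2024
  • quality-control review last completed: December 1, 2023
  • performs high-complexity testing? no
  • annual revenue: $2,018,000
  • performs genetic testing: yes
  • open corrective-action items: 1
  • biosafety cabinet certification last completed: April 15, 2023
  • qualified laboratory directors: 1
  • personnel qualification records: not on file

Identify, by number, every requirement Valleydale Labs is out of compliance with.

1. quality-control review 323 days ago vs limit 270 → not met
2. personnel competency assessment 762 days ago vs limit 730 → not met
3. instrument calibration 17 days ago vs limit 30 → met
4. open corrective-action items 1 ≤ 3 → met
5. CLIA inspection 159 days ago vs limit 180 → met
6. condition 'performs high-complexity testing' does not hold → requirement n/a → met
7. personnel qualification records absent → not met
8. condition 'performs genetic testing' holds; proficiency testing 27 days ago vs limit 45 → met
9. specimen chain-of-custody procedure absent → not met
10. qualified laboratory directors 1 < 2 → not met
11. biosafety cabinet certification 553 days ago vs limit 540 → not met
Not met: 1, 2, 7, 9, 10, 11

1, 2, 7, 9, 10, 11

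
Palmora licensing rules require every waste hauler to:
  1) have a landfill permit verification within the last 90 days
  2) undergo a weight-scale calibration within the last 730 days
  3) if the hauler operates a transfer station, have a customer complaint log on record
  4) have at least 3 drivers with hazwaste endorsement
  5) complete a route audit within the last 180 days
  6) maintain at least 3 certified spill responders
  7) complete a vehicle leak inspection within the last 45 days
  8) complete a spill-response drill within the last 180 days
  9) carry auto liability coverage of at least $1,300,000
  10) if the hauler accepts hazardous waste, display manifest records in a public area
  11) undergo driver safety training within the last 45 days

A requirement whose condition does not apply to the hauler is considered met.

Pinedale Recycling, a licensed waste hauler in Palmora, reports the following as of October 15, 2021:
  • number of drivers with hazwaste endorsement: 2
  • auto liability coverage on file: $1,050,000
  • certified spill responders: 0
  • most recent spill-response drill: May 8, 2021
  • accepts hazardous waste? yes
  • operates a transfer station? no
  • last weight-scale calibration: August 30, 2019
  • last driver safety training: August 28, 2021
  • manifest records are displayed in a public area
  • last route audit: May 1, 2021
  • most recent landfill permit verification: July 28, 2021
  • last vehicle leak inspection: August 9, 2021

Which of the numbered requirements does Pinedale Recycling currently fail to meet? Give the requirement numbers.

2, 4, 6, 7, 9, 11

1. landfill permit verification 79 days ago vs limit 90 → met
2. weight-scale calibration 777 days ago vs limit 730 → not met
3. condition 'operates a transfer station' does not hold → requirement n/a → met
4. drivers with hazwaste endorsement 2 < 3 → not met
5. route audit 167 days ago vs limit 180 → met
6. certified spill responders 0 < 3 → not met
7. vehicle leak inspection 67 days ago vs limit 45 → not met
8. spill-response drill 160 days ago vs limit 180 → met
9. auto liability coverage $1,050,000 < $1,300,000 → not met
10. condition 'accepts hazardous waste' holds; manifest records present → met
11. driver safety training 48 days ago vs limit 45 → not met
Not met: 2, 4, 6, 7, 9, 11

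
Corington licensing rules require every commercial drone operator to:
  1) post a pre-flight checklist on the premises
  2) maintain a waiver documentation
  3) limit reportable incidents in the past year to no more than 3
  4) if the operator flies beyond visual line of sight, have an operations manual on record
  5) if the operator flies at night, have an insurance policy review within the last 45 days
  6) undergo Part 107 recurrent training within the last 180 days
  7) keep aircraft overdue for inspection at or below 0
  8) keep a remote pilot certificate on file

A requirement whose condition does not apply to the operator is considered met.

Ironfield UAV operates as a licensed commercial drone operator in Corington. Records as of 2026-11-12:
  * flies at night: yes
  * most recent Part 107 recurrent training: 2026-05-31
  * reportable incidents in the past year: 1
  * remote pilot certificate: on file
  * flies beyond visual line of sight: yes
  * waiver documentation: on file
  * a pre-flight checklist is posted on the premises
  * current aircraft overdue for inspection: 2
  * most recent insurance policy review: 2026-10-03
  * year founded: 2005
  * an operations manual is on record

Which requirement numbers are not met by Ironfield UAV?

7

1. pre-flight checklist present → met
2. waiver documentation present → met
3. reportable incidents in the past year 1 ≤ 3 → met
4. condition 'flies beyond visual line of sight' holds; operations manual present → met
5. condition 'flies at night' holds; insurance policy review 40 days ago vs limit 45 → met
6. Part 107 recurrent training 165 days ago vs limit 180 → met
7. aircraft overdue for inspection 2 > 0 → not met
8. remote pilot certificate present → met
Not met: 7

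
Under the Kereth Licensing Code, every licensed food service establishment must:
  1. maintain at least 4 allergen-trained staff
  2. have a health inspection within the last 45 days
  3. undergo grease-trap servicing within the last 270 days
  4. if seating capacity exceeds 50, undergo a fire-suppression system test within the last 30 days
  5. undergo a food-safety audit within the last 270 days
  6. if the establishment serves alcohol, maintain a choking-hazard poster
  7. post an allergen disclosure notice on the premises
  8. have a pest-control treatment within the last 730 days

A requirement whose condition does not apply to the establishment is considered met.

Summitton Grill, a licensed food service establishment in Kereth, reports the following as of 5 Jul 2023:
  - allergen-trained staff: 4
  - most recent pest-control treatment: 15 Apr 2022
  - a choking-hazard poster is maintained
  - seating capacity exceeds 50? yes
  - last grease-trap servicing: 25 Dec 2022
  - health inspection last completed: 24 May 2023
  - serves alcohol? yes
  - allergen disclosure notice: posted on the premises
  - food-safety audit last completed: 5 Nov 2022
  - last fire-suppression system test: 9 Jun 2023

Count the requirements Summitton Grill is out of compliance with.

0

1. allergen-trained staff 4 ≥ 4 → met
2. health inspection 42 days ago vs limit 45 → met
3. grease-trap servicing 192 days ago vs limit 270 → met
4. condition 'seating capacity exceeds 50' holds; fire-suppression system test 26 days ago vs limit 30 → met
5. food-safety audit 242 days ago vs limit 270 → met
6. condition 'serves alcohol' holds; choking-hazard poster present → met
7. allergen disclosure notice present → met
8. pest-control treatment 446 days ago vs limit 730 → met
Not met: 0 of 8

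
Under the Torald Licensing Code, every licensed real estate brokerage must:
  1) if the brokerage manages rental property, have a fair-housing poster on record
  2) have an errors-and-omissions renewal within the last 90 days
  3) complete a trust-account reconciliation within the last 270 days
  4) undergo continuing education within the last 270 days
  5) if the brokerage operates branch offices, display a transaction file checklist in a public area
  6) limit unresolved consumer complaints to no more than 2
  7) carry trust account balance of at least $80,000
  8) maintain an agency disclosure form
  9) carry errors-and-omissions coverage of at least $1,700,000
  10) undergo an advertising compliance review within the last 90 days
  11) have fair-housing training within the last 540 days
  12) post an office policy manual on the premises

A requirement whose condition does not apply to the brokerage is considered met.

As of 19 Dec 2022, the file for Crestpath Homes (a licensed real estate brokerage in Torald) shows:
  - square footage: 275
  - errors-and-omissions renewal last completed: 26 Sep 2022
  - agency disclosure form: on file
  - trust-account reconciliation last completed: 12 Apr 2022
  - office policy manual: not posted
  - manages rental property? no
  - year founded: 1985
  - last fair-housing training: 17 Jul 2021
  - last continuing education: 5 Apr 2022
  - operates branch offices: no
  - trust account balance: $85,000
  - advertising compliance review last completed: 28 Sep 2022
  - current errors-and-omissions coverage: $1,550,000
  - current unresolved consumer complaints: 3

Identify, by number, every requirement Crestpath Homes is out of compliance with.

6, 9, 12

1. condition 'manages rental property' does not hold → requirement n/a → met
2. errors-and-omissions renewal 84 days ago vs limit 90 → met
3. trust-account reconciliation 251 days ago vs limit 270 → met
4. continuing education 258 days ago vs limit 270 → met
5. condition 'operates branch offices' does not hold → requirement n/a → met
6. unresolved consumer complaints 3 > 2 → not met
7. trust account balance $85,000 ≥ $80,000 → met
8. agency disclosure form present → met
9. errors-and-omissions coverage $1,550,000 < $1,700,000 → not met
10. advertising compliance review 82 days ago vs limit 90 → met
11. fair-housing training 520 days ago vs limit 540 → met
12. office policy manual absent → not met
Not met: 6, 9, 12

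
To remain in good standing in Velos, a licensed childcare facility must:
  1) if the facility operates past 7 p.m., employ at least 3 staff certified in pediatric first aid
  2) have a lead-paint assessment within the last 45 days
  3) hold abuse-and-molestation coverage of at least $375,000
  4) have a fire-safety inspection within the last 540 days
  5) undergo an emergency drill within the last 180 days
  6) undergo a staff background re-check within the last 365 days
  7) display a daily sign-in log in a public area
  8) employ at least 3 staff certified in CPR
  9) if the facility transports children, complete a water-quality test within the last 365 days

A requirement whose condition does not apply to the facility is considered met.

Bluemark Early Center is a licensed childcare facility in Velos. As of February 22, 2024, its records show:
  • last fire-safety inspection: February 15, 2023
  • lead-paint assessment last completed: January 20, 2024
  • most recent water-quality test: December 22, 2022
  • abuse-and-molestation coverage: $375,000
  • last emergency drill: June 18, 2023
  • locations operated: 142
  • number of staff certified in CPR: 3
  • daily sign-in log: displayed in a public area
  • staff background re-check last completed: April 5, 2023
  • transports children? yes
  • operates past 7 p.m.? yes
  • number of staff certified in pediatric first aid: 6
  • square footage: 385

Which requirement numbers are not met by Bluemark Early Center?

1. condition 'operates past 7 p.m.' holds; staff certified in pediatric first aid 6 ≥ 3 → met
2. lead-paint assessment 33 days ago vs limit 45 → met
3. abuse-and-molestation coverage $375,000 ≥ $375,000 → met
4. fire-safety inspection 372 days ago vs limit 540 → met
5. emergency drill 249 days ago vs limit 180 → not met
6. staff background re-check 323 days ago vs limit 365 → met
7. daily sign-in log present → met
8. staff certified in CPR 3 ≥ 3 → met
9. condition 'transports children' holds; water-quality test 427 days ago vs limit 365 → not met
Not met: 5, 9

5, 9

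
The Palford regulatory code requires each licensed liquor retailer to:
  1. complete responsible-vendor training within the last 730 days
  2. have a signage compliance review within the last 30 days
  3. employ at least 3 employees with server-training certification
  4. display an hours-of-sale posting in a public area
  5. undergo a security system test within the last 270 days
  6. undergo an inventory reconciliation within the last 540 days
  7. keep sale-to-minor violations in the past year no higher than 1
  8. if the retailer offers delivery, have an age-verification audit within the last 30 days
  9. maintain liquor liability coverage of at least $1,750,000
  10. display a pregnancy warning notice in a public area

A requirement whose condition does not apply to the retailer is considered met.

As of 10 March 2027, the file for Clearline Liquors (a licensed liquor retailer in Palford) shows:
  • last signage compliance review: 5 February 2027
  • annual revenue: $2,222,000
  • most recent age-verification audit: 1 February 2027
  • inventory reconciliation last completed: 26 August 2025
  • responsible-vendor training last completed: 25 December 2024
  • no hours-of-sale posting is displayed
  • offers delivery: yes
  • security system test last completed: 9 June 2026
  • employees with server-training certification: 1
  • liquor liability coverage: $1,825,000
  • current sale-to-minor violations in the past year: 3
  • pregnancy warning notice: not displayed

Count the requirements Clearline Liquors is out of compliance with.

9

1. responsible-vendor training 805 days ago vs limit 730 → not met
2. signage compliance review 33 days ago vs limit 30 → not met
3. employees with server-training certification 1 < 3 → not met
4. hours-of-sale posting absent → not met
5. security system test 274 days ago vs limit 270 → not met
6. inventory reconciliation 561 days ago vs limit 540 → not met
7. sale-to-minor violations in the past year 3 > 1 → not met
8. condition 'offers delivery' holds; age-verification audit 37 days ago vs limit 30 → not met
9. liquor liability coverage $1,825,000 ≥ $1,750,000 → met
10. pregnancy warning notice absent → not met
Not met: 9 of 10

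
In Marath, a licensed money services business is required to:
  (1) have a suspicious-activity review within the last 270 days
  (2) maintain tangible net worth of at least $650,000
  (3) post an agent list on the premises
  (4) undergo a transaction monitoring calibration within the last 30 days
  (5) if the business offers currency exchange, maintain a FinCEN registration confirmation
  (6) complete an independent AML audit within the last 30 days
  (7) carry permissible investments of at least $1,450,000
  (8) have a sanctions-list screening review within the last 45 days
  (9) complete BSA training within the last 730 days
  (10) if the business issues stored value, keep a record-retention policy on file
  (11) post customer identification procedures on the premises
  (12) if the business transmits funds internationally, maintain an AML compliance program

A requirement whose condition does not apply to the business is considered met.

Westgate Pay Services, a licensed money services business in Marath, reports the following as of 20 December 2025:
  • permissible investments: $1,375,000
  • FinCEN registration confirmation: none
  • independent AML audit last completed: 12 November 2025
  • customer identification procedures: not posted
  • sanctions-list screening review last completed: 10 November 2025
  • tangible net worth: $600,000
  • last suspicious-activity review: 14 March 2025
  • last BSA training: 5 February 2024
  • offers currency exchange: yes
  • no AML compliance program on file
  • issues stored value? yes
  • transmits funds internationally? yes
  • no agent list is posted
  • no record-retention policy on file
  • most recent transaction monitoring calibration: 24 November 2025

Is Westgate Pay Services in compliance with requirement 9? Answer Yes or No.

Yes

9. BSA training 684 days ago vs limit 730 → met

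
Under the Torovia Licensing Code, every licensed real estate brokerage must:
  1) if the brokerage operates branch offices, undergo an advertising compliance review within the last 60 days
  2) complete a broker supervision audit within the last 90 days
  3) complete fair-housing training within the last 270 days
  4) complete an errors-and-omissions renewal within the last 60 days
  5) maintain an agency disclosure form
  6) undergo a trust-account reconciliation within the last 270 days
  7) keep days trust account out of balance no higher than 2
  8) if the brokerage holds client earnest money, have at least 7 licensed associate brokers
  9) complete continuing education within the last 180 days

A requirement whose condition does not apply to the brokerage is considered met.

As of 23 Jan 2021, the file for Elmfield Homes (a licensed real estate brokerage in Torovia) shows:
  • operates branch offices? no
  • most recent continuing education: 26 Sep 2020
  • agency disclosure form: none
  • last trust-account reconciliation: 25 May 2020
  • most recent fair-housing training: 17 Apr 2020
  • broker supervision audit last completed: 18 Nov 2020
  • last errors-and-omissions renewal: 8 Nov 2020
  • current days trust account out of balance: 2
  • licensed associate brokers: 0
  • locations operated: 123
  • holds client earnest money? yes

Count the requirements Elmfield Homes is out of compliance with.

4

1. condition 'operates branch offices' does not hold → requirement n/a → met
2. broker supervision audit 66 days ago vs limit 90 → met
3. fair-housing training 281 days ago vs limit 270 → not met
4. errors-and-omissions renewal 76 days ago vs limit 60 → not met
5. agency disclosure form absent → not met
6. trust-account reconciliation 243 days ago vs limit 270 → met
7. days trust account out of balance 2 ≤ 2 → met
8. condition 'holds client earnest money' holds; licensed associate brokers 0 < 7 → not met
9. continuing education 119 days ago vs limit 180 → met
Not met: 4 of 9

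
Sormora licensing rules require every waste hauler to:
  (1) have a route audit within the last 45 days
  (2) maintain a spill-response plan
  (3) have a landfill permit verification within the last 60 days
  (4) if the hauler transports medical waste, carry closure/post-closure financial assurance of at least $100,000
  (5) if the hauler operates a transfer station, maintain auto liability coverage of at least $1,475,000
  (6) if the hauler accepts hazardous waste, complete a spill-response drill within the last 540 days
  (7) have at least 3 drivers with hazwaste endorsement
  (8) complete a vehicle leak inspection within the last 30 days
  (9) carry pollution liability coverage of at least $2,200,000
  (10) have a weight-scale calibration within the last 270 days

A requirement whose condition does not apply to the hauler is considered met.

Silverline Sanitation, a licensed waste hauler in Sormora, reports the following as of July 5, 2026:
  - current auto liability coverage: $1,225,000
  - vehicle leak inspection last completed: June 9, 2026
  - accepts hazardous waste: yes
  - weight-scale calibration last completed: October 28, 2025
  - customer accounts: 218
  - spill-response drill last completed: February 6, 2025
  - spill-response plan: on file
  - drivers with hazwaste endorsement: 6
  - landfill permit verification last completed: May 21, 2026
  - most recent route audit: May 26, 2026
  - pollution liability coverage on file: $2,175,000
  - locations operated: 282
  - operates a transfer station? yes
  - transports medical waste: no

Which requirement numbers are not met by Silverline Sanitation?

5, 9

1. route audit 40 days ago vs limit 45 → met
2. spill-response plan present → met
3. landfill permit verification 45 days ago vs limit 60 → met
4. condition 'transports medical waste' does not hold → requirement n/a → met
5. condition 'operates a transfer station' holds; auto liability coverage $1,225,000 < $1,475,000 → not met
6. condition 'accepts hazardous waste' holds; spill-response drill 514 days ago vs limit 540 → met
7. drivers with hazwaste endorsement 6 ≥ 3 → met
8. vehicle leak inspection 26 days ago vs limit 30 → met
9. pollution liability coverage $2,175,000 < $2,200,000 → not met
10. weight-scale calibration 250 days ago vs limit 270 → met
Not met: 5, 9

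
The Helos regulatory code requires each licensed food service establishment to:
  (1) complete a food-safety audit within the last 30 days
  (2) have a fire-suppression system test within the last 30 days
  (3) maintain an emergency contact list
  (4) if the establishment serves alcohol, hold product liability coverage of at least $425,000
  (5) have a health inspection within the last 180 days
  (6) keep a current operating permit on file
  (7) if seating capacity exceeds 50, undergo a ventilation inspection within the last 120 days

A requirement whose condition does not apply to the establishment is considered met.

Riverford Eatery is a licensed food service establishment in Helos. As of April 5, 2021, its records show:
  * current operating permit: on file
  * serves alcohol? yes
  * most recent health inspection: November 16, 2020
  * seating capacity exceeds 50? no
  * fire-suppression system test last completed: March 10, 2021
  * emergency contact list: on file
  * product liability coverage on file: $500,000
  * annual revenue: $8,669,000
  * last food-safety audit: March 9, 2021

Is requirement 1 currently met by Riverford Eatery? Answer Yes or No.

1. food-safety audit 27 days ago vs limit 30 → met

Yes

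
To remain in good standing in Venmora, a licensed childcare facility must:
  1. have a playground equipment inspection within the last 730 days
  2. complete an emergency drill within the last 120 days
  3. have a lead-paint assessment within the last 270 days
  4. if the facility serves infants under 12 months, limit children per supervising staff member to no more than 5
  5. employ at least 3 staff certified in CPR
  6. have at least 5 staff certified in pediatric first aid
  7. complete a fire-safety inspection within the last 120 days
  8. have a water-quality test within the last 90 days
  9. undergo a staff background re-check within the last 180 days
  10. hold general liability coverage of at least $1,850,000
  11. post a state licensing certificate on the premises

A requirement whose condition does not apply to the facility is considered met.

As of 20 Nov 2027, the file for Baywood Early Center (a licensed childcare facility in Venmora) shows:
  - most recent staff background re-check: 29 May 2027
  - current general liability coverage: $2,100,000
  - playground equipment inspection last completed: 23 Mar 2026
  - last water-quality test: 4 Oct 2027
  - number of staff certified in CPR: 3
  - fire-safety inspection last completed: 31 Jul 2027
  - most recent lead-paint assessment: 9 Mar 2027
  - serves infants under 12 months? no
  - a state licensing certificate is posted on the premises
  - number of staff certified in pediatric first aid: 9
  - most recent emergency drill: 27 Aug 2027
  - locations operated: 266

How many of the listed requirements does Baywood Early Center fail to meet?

0

1. playground equipment inspection 607 days ago vs limit 730 → met
2. emergency drill 85 days ago vs limit 120 → met
3. lead-paint assessment 256 days ago vs limit 270 → met
4. condition 'serves infants under 12 months' does not hold → requirement n/a → met
5. staff certified in CPR 3 ≥ 3 → met
6. staff certified in pediatric first aid 9 ≥ 5 → met
7. fire-safety inspection 112 days ago vs limit 120 → met
8. water-quality test 47 days ago vs limit 90 → met
9. staff background re-check 175 days ago vs limit 180 → met
10. general liability coverage $2,100,000 ≥ $1,850,000 → met
11. state licensing certificate present → met
Not met: 0 of 11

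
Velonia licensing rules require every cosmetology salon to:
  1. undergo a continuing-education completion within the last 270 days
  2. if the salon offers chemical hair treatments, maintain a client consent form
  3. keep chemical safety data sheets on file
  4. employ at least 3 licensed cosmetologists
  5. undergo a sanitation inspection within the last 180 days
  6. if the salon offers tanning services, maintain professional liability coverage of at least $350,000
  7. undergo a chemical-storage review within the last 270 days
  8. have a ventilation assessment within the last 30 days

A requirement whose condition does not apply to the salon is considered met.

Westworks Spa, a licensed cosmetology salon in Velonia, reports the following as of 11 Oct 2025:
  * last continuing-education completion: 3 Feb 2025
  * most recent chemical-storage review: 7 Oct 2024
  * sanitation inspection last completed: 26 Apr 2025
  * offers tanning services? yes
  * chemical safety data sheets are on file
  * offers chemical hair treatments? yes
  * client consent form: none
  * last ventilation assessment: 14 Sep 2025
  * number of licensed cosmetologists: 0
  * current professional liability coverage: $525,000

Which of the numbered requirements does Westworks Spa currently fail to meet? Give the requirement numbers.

2, 4, 7

1. continuing-education completion 250 days ago vs limit 270 → met
2. condition 'offers chemical hair treatments' holds; client consent form absent → not met
3. chemical safety data sheets present → met
4. licensed cosmetologists 0 < 3 → not met
5. sanitation inspection 168 days ago vs limit 180 → met
6. condition 'offers tanning services' holds; professional liability coverage $525,000 ≥ $350,000 → met
7. chemical-storage review 369 days ago vs limit 270 → not met
8. ventilation assessment 27 days ago vs limit 30 → met
Not met: 2, 4, 7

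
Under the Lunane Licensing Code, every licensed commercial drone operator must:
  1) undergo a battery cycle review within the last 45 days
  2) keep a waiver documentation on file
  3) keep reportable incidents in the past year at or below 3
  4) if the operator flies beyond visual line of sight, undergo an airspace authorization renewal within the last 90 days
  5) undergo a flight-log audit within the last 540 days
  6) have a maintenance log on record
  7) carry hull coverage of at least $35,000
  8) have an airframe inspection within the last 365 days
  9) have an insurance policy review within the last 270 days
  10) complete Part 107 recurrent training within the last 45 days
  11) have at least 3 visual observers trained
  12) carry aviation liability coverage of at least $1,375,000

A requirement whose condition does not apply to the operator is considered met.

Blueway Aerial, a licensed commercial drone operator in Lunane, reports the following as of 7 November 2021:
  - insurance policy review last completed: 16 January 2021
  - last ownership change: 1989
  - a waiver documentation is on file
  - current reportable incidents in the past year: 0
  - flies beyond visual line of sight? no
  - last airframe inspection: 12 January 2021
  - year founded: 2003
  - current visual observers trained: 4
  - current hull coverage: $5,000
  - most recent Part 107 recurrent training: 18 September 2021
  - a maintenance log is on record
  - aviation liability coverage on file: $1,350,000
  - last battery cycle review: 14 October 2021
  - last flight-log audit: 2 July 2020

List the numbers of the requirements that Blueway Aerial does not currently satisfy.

1. battery cycle review 24 days ago vs limit 45 → met
2. waiver documentation present → met
3. reportable incidents in the past year 0 ≤ 3 → met
4. condition 'flies beyond visual line of sight' does not hold → requirement n/a → met
5. flight-log audit 493 days ago vs limit 540 → met
6. maintenance log present → met
7. hull coverage $5,000 < $35,000 → not met
8. airframe inspection 299 days ago vs limit 365 → met
9. insurance policy review 295 days ago vs limit 270 → not met
10. Part 107 recurrent training 50 days ago vs limit 45 → not met
11. visual observers trained 4 ≥ 3 → met
12. aviation liability coverage $1,350,000 < $1,375,000 → not met
Not met: 7, 9, 10, 12

7, 9, 10, 12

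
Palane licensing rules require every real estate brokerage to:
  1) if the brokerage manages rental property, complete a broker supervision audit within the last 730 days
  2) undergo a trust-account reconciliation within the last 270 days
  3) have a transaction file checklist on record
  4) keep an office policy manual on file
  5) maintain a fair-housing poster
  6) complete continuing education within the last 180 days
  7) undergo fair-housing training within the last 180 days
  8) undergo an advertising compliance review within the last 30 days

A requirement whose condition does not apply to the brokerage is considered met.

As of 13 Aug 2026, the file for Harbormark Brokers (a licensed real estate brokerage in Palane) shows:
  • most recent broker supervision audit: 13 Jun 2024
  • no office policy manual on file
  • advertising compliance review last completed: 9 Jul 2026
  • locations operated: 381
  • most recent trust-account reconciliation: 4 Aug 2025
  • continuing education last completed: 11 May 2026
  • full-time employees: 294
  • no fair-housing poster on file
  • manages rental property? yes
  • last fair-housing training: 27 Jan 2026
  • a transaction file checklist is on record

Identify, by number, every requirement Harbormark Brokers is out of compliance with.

1, 2, 4, 5, 7, 8

1. condition 'manages rental property' holds; broker supervision audit 791 days ago vs limit 730 → not met
2. trust-account reconciliation 374 days ago vs limit 270 → not met
3. transaction file checklist present → met
4. office policy manual absent → not met
5. fair-housing poster absent → not met
6. continuing education 94 days ago vs limit 180 → met
7. fair-housing training 198 days ago vs limit 180 → not met
8. advertising compliance review 35 days ago vs limit 30 → not met
Not met: 1, 2, 4, 5, 7, 8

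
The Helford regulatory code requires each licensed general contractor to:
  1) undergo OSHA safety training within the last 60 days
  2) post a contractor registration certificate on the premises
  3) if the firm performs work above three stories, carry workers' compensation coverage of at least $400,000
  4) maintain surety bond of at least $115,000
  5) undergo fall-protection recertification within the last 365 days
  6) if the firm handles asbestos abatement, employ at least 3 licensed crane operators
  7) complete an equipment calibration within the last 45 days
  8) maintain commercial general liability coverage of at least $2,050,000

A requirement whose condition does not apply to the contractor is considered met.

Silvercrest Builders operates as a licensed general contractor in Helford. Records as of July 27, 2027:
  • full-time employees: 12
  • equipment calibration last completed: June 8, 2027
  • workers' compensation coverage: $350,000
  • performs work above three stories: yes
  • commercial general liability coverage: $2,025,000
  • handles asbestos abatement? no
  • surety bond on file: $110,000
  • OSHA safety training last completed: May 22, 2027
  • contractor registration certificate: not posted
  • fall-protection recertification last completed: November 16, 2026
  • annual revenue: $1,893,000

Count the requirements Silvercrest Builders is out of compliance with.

6

1. OSHA safety training 66 days ago vs limit 60 → not met
2. contractor registration certificate absent → not met
3. condition 'performs work above three stories' holds; workers' compensation coverage $350,000 < $400,000 → not met
4. surety bond $110,000 < $115,000 → not met
5. fall-protection recertification 253 days ago vs limit 365 → met
6. condition 'handles asbestos abatement' does not hold → requirement n/a → met
7. equipment calibration 49 days ago vs limit 45 → not met
8. commercial general liability coverage $2,025,000 < $2,050,000 → not met
Not met: 6 of 8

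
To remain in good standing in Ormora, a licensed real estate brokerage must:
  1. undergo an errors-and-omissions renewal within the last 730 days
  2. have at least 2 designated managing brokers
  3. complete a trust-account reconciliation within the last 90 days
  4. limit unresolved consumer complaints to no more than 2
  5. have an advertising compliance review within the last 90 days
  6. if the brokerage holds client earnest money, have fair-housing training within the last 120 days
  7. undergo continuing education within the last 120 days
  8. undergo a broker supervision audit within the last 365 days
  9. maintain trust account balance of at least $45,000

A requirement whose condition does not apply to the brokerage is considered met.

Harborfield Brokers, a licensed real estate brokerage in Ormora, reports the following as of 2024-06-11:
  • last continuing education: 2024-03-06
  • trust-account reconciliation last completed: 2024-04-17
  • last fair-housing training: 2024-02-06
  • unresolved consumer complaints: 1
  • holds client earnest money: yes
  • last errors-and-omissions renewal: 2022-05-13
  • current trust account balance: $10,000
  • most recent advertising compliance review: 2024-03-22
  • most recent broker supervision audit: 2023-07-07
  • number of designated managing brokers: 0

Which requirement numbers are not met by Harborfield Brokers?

1, 2, 6, 9

1. errors-and-omissions renewal 760 days ago vs limit 730 → not met
2. designated managing brokers 0 < 2 → not met
3. trust-account reconciliation 55 days ago vs limit 90 → met
4. unresolved consumer complaints 1 ≤ 2 → met
5. advertising compliance review 81 days ago vs limit 90 → met
6. condition 'holds client earnest money' holds; fair-housing training 126 days ago vs limit 120 → not met
7. continuing education 97 days ago vs limit 120 → met
8. broker supervision audit 340 days ago vs limit 365 → met
9. trust account balance $10,000 < $45,000 → not met
Not met: 1, 2, 6, 9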